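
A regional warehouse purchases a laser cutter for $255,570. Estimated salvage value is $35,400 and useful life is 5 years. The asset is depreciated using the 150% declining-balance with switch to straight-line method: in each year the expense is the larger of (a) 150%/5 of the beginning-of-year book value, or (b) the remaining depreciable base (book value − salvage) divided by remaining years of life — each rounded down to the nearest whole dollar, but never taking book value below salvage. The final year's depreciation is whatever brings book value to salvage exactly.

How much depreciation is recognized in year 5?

$25,963

Depreciable base = $255,570 − $35,400 = $220,170.
Year 1: DB = ⌊$255,570 × 150%/5⌋ = $76,671; SL = ⌊$220,170/5⌋ = $44,034 → take DB $76,671. Book value $178,899.
Year 2: DB = ⌊$178,899 × 150%/5⌋ = $53,669; SL = ⌊$143,499/4⌋ = $35,874 → take DB $53,669. Book value $125,230.
Year 3: DB = ⌊$125,230 × 150%/5⌋ = $37,569; SL = ⌊$89,830/3⌋ = $29,943 → take DB $37,569. Book value $87,661.
Year 4: DB = ⌊$87,661 × 150%/5⌋ = $26,298; SL = ⌊$52,261/2⌋ = $26,130 → take DB $26,298. Book value $61,363.
Year 5 (final): $61,363 − $35,400 = $25,963. Book value $35,400.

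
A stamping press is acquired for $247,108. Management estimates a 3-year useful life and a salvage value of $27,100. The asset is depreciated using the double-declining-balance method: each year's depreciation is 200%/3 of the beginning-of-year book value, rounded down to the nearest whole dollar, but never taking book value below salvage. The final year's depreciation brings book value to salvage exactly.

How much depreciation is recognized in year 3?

Depreciable base = $247,108 − $27,100 = $220,008.
Year 1: ⌊$247,108 × 200%/3⌋ = $164,738. Book value $82,370.
Year 2: ⌊$82,370 × 200%/3⌋ = $54,913. Book value $27,457.
Year 3 (final): $27,457 − $27,100 = $357. Book value $27,100.

$357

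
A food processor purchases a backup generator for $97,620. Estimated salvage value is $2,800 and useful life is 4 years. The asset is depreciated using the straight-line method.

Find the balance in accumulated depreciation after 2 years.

$47,410

Depreciable base = $97,620 − $2,800 = $94,820.
Annual expense = $94,820 / 4 = $23,705.
End of year 1: book value $73,915.
End of year 2: book value $50,210.
Accumulated through year 2 = $97,620 − $50,210 = $47,410.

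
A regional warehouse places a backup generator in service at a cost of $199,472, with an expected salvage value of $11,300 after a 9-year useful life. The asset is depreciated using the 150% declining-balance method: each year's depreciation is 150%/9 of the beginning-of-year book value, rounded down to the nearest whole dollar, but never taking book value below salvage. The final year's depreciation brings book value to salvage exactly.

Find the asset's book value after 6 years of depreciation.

$66,805

Depreciable base = $199,472 − $11,300 = $188,172.
Year 1: ⌊$199,472 × 150%/9⌋ = $33,245. Book value $166,227.
Year 2: ⌊$166,227 × 150%/9⌋ = $27,704. Book value $138,523.
Year 3: ⌊$138,523 × 150%/9⌋ = $23,087. Book value $115,436.
Year 4: ⌊$115,436 × 150%/9⌋ = $19,239. Book value $96,197.
Year 5: ⌊$96,197 × 150%/9⌋ = $16,032. Book value $80,165.
Year 6: ⌊$80,165 × 150%/9⌋ = $13,360. Book value $66,805.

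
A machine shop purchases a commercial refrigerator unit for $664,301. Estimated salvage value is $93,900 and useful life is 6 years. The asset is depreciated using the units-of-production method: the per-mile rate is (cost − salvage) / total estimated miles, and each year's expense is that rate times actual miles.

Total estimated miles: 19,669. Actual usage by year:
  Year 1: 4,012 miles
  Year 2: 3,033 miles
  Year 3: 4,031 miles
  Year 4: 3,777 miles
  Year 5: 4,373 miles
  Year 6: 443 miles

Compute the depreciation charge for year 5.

$126,817

Depreciable base = $664,301 − $93,900 = $570,401.
Rate = $570,401 / 19,669 miles = $29 per mile.
Year 1: 4,012 × $29 = $116,348. Book value $547,953.
Year 2: 3,033 × $29 = $87,957. Book value $459,996.
Year 3: 4,031 × $29 = $116,899. Book value $343,097.
Year 4: 3,777 × $29 = $109,533. Book value $233,564.
Year 5: 4,373 × $29 = $126,817. Book value $106,747.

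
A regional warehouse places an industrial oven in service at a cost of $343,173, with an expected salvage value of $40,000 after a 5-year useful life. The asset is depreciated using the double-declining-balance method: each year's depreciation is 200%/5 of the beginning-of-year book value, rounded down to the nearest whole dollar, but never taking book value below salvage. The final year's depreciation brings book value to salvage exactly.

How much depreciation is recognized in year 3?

$49,417

Depreciable base = $343,173 − $40,000 = $303,173.
Year 1: ⌊$343,173 × 200%/5⌋ = $137,269. Book value $205,904.
Year 2: ⌊$205,904 × 200%/5⌋ = $82,361. Book value $123,543.
Year 3: ⌊$123,543 × 200%/5⌋ = $49,417. Book value $74,126.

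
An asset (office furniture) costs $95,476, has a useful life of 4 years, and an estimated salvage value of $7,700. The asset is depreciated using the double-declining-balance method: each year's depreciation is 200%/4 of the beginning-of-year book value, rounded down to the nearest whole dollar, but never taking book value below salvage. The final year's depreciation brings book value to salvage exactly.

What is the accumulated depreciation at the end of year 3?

$83,541

Depreciable base = $95,476 − $7,700 = $87,776.
Year 1: ⌊$95,476 × 200%/4⌋ = $47,738. Book value $47,738.
Year 2: ⌊$47,738 × 200%/4⌋ = $23,869. Book value $23,869.
Year 3: ⌊$23,869 × 200%/4⌋ = $11,934. Book value $11,935.
Accumulated through year 3 = $95,476 − $11,935 = $83,541.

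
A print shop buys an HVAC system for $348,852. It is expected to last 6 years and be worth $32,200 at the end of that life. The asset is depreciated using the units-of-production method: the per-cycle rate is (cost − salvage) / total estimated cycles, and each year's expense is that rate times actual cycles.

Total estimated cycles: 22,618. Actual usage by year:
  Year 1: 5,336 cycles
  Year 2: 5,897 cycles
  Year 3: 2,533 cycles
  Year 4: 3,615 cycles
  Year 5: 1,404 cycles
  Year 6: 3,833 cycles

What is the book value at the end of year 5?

Depreciable base = $348,852 − $32,200 = $316,652.
Rate = $316,652 / 22,618 cycles = $14 per cycle.
Year 1: 5,336 × $14 = $74,704. Book value $274,148.
Year 2: 5,897 × $14 = $82,558. Book value $191,590.
Year 3: 2,533 × $14 = $35,462. Book value $156,128.
Year 4: 3,615 × $14 = $50,610. Book value $105,518.
Year 5: 1,404 × $14 = $19,656. Book value $85,862.

$85,862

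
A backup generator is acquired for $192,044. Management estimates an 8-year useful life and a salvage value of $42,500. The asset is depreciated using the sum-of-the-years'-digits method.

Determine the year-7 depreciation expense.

Depreciable base = $192,044 − $42,500 = $149,544.
Sum of the years' digits = 8+7+6+5+4+3+2+1 = 36.
Year 1: $149,544 × 8/36 = $33,232. Book value $158,812.
Year 2: $149,544 × 7/36 = $29,078. Book value $129,734.
Year 3: $149,544 × 6/36 = $24,924. Book value $104,810.
Year 4: $149,544 × 5/36 = $20,770. Book value $84,040.
Year 5: $149,544 × 4/36 = $16,616. Book value $67,424.
Year 6: $149,544 × 3/36 = $12,462. Book value $54,962.
Year 7: $149,544 × 2/36 = $8,308. Book value $46,654.

$8,308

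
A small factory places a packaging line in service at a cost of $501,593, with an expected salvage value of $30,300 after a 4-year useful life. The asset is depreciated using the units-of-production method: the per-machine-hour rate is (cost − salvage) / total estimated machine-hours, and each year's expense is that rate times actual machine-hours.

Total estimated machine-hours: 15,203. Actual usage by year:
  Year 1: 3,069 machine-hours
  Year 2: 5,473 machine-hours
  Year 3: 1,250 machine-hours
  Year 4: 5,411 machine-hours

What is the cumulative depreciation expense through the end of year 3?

$303,552

Depreciable base = $501,593 − $30,300 = $471,293.
Rate = $471,293 / 15,203 machine-hours = $31 per machine-hour.
Year 1: 3,069 × $31 = $95,139. Book value $406,454.
Year 2: 5,473 × $31 = $169,663. Book value $236,791.
Year 3: 1,250 × $31 = $38,750. Book value $198,041.
Accumulated through year 3 = $501,593 − $198,041 = $303,552.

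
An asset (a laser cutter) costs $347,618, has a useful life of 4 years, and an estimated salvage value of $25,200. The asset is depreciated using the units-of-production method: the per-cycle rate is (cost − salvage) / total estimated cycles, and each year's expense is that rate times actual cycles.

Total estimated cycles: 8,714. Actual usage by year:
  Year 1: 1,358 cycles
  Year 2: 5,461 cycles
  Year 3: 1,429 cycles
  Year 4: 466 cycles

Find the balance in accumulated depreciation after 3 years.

Depreciable base = $347,618 − $25,200 = $322,418.
Rate = $322,418 / 8,714 cycles = $37 per cycle.
Year 1: 1,358 × $37 = $50,246. Book value $297,372.
Year 2: 5,461 × $37 = $202,057. Book value $95,315.
Year 3: 1,429 × $37 = $52,873. Book value $42,442.
Accumulated through year 3 = $347,618 − $42,442 = $305,176.

$305,176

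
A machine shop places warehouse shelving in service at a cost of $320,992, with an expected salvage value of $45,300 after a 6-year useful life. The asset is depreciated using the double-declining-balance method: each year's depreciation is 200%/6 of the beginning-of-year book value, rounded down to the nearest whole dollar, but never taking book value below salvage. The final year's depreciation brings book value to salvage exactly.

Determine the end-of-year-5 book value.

Depreciable base = $320,992 − $45,300 = $275,692.
Year 1: ⌊$320,992 × 200%/6⌋ = $106,997. Book value $213,995.
Year 2: ⌊$213,995 × 200%/6⌋ = $71,331. Book value $142,664.
Year 3: ⌊$142,664 × 200%/6⌋ = $47,554. Book value $95,110.
Year 4: ⌊$95,110 × 200%/6⌋ = $31,703. Book value $63,407.
Year 5: ⌊$63,407 × 200%/6⌋ = $21,135, capped at $18,107. Book value $45,300.

$45,300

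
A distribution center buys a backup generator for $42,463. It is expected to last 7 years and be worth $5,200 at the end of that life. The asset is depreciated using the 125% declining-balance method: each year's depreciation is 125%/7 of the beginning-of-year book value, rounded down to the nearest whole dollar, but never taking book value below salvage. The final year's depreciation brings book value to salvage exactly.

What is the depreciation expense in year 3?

Depreciable base = $42,463 − $5,200 = $37,263.
Year 1: ⌊$42,463 × 125%/7⌋ = $7,582. Book value $34,881.
Year 2: ⌊$34,881 × 125%/7⌋ = $6,228. Book value $28,653.
Year 3: ⌊$28,653 × 125%/7⌋ = $5,116. Book value $23,537.

$5,116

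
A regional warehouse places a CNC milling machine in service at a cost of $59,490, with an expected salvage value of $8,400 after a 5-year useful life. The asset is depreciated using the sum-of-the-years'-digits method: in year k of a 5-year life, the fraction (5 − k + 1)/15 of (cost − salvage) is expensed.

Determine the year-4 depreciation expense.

Depreciable base = $59,490 − $8,400 = $51,090.
Sum of the years' digits = 5+4+3+2+1 = 15.
Year 1: $51,090 × 5/15 = $17,030. Book value $42,460.
Year 2: $51,090 × 4/15 = $13,624. Book value $28,836.
Year 3: $51,090 × 3/15 = $10,218. Book value $18,618.
Year 4: $51,090 × 2/15 = $6,812. Book value $11,806.

$6,812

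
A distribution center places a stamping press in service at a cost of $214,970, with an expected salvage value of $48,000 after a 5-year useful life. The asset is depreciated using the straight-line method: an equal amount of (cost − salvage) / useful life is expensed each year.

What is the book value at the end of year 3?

Depreciable base = $214,970 − $48,000 = $166,970.
Annual expense = $166,970 / 5 = $33,394.
End of year 1: book value $181,576.
End of year 2: book value $148,182.
End of year 3: book value $114,788.

$114,788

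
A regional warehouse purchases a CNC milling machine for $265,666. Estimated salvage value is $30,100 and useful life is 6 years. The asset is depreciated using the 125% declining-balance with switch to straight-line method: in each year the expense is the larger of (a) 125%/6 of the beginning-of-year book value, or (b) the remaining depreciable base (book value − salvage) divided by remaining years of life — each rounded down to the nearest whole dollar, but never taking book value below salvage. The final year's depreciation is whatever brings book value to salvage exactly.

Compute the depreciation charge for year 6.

Depreciable base = $265,666 − $30,100 = $235,566.
Year 1: DB = ⌊$265,666 × 125%/6⌋ = $55,347; SL = ⌊$235,566/6⌋ = $39,261 → take DB $55,347. Book value $210,319.
Year 2: DB = ⌊$210,319 × 125%/6⌋ = $43,816; SL = ⌊$180,219/5⌋ = $36,043 → take DB $43,816. Book value $166,503.
Year 3: DB = ⌊$166,503 × 125%/6⌋ = $34,688; SL = ⌊$136,403/4⌋ = $34,100 → take DB $34,688. Book value $131,815.
Year 4: DB = ⌊$131,815 × 125%/6⌋ = $27,461; SL = ⌊$101,715/3⌋ = $33,905 → take SL $33,905. Book value $97,910.
Year 5: DB = ⌊$97,910 × 125%/6⌋ = $20,397; SL = ⌊$67,810/2⌋ = $33,905 → take SL $33,905. Book value $64,005.
Year 6 (final): $64,005 − $30,100 = $33,905. Book value $30,100.

$33,905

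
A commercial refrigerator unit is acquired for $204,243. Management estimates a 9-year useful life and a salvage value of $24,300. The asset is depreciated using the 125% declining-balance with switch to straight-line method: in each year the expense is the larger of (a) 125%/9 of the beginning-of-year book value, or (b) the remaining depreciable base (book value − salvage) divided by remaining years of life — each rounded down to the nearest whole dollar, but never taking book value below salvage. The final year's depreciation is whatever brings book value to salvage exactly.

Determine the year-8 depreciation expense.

Depreciable base = $204,243 − $24,300 = $179,943.
Year 1: DB = ⌊$204,243 × 125%/9⌋ = $28,367; SL = ⌊$179,943/9⌋ = $19,993 → take DB $28,367. Book value $175,876.
Year 2: DB = ⌊$175,876 × 125%/9⌋ = $24,427; SL = ⌊$151,576/8⌋ = $18,947 → take DB $24,427. Book value $151,449.
Year 3: DB = ⌊$151,449 × 125%/9⌋ = $21,034; SL = ⌊$127,149/7⌋ = $18,164 → take DB $21,034. Book value $130,415.
Year 4: DB = ⌊$130,415 × 125%/9⌋ = $18,113; SL = ⌊$106,115/6⌋ = $17,685 → take DB $18,113. Book value $112,302.
Year 5: DB = ⌊$112,302 × 125%/9⌋ = $15,597; SL = ⌊$88,002/5⌋ = $17,600 → take SL $17,600. Book value $94,702.
Year 6: DB = ⌊$94,702 × 125%/9⌋ = $13,153; SL = ⌊$70,402/4⌋ = $17,600 → take SL $17,600. Book value $77,102.
Year 7: DB = ⌊$77,102 × 125%/9⌋ = $10,708; SL = ⌊$52,802/3⌋ = $17,600 → take SL $17,600. Book value $59,502.
Year 8: DB = ⌊$59,502 × 125%/9⌋ = $8,264; SL = ⌊$35,202/2⌋ = $17,601 → take SL $17,601. Book value $41,901.

$17,601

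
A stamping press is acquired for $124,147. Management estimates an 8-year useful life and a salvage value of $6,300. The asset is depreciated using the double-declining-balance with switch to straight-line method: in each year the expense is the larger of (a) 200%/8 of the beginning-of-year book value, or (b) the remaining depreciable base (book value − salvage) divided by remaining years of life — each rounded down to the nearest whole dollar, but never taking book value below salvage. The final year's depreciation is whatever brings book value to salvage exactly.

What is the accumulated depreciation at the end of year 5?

$94,685

Depreciable base = $124,147 − $6,300 = $117,847.
Year 1: DB = ⌊$124,147 × 200%/8⌋ = $31,036; SL = ⌊$117,847/8⌋ = $14,730 → take DB $31,036. Book value $93,111.
Year 2: DB = ⌊$93,111 × 200%/8⌋ = $23,277; SL = ⌊$86,811/7⌋ = $12,401 → take DB $23,277. Book value $69,834.
Year 3: DB = ⌊$69,834 × 200%/8⌋ = $17,458; SL = ⌊$63,534/6⌋ = $10,589 → take DB $17,458. Book value $52,376.
Year 4: DB = ⌊$52,376 × 200%/8⌋ = $13,094; SL = ⌊$46,076/5⌋ = $9,215 → take DB $13,094. Book value $39,282.
Year 5: DB = ⌊$39,282 × 200%/8⌋ = $9,820; SL = ⌊$32,982/4⌋ = $8,245 → take DB $9,820. Book value $29,462.
Accumulated through year 5 = $124,147 − $29,462 = $94,685.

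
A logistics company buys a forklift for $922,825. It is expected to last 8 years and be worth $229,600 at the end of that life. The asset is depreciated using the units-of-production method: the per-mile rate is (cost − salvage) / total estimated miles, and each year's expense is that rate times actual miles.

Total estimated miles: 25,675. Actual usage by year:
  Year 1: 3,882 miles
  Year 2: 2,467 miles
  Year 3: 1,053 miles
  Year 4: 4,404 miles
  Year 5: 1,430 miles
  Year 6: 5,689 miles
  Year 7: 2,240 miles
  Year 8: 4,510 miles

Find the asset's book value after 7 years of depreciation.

$351,370

Depreciable base = $922,825 − $229,600 = $693,225.
Rate = $693,225 / 25,675 miles = $27 per mile.
Year 1: 3,882 × $27 = $104,814. Book value $818,011.
Year 2: 2,467 × $27 = $66,609. Book value $751,402.
Year 3: 1,053 × $27 = $28,431. Book value $722,971.
Year 4: 4,404 × $27 = $118,908. Book value $604,063.
Year 5: 1,430 × $27 = $38,610. Book value $565,453.
Year 6: 5,689 × $27 = $153,603. Book value $411,850.
Year 7: 2,240 × $27 = $60,480. Book value $351,370.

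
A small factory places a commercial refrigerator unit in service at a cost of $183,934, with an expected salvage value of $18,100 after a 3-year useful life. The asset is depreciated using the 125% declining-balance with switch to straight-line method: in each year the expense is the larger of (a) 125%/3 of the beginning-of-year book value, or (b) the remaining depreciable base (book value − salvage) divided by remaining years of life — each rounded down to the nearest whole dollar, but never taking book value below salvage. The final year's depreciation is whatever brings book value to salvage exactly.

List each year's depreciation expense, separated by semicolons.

Depreciable base = $183,934 − $18,100 = $165,834.
Year 1: DB = ⌊$183,934 × 125%/3⌋ = $76,639; SL = ⌊$165,834/3⌋ = $55,278 → take DB $76,639. Book value $107,295.
Year 2: DB = ⌊$107,295 × 125%/3⌋ = $44,706; SL = ⌊$89,195/2⌋ = $44,597 → take DB $44,706. Book value $62,589.
Year 3 (final): $62,589 − $18,100 = $44,489. Book value $18,100.

$76,639; $44,706; $44,489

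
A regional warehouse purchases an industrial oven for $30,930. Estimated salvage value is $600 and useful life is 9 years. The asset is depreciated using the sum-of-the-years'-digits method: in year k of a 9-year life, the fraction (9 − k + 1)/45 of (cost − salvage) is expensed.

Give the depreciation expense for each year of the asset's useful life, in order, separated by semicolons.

$6,066; $5,392; $4,718; $4,044; $3,370; $2,696; $2,022; $1,348; $674

Depreciable base = $30,930 − $600 = $30,330.
Sum of the years' digits = 9+8+7+6+5+4+3+2+1 = 45.
Year 1: $30,330 × 9/45 = $6,066. Book value $24,864.
Year 2: $30,330 × 8/45 = $5,392. Book value $19,472.
Year 3: $30,330 × 7/45 = $4,718. Book value $14,754.
Year 4: $30,330 × 6/45 = $4,044. Book value $10,710.
Year 5: $30,330 × 5/45 = $3,370. Book value $7,340.
Year 6: $30,330 × 4/45 = $2,696. Book value $4,644.
Year 7: $30,330 × 3/45 = $2,022. Book value $2,622.
Year 8: $30,330 × 2/45 = $1,348. Book value $1,274.
Year 9: $30,330 × 1/45 = $674. Book value $600.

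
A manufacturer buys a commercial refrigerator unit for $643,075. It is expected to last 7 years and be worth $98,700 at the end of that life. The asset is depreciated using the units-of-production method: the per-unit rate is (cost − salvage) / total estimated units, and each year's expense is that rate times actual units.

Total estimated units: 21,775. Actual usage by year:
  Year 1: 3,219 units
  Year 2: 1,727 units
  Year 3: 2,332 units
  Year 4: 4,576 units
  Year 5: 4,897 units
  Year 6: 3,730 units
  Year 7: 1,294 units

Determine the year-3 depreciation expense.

$58,300

Depreciable base = $643,075 − $98,700 = $544,375.
Rate = $544,375 / 21,775 units = $25 per unit.
Year 1: 3,219 × $25 = $80,475. Book value $562,600.
Year 2: 1,727 × $25 = $43,175. Book value $519,425.
Year 3: 2,332 × $25 = $58,300. Book value $461,125.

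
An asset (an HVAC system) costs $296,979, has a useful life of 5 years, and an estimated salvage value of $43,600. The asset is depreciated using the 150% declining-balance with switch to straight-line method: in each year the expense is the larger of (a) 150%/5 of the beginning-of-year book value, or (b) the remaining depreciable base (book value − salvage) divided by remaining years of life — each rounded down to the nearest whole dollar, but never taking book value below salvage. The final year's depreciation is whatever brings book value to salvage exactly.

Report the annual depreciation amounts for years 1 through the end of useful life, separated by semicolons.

$89,093; $62,365; $43,656; $30,559; $27,706

Depreciable base = $296,979 − $43,600 = $253,379.
Year 1: DB = ⌊$296,979 × 150%/5⌋ = $89,093; SL = ⌊$253,379/5⌋ = $50,675 → take DB $89,093. Book value $207,886.
Year 2: DB = ⌊$207,886 × 150%/5⌋ = $62,365; SL = ⌊$164,286/4⌋ = $41,071 → take DB $62,365. Book value $145,521.
Year 3: DB = ⌊$145,521 × 150%/5⌋ = $43,656; SL = ⌊$101,921/3⌋ = $33,973 → take DB $43,656. Book value $101,865.
Year 4: DB = ⌊$101,865 × 150%/5⌋ = $30,559; SL = ⌊$58,265/2⌋ = $29,132 → take DB $30,559. Book value $71,306.
Year 5 (final): $71,306 − $43,600 = $27,706. Book value $43,600.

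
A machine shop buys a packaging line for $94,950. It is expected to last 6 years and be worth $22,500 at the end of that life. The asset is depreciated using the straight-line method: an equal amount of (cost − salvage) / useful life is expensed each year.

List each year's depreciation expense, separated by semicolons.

Depreciable base = $94,950 − $22,500 = $72,450.
Annual expense = $72,450 / 6 = $12,075.
End of year 1: book value $82,875.
End of year 2: book value $70,800.
End of year 3: book value $58,725.
End of year 4: book value $46,650.
End of year 5: book value $34,575.
End of year 6: book value $22,500.

$12,075; $12,075; $12,075; $12,075; $12,075; $12,075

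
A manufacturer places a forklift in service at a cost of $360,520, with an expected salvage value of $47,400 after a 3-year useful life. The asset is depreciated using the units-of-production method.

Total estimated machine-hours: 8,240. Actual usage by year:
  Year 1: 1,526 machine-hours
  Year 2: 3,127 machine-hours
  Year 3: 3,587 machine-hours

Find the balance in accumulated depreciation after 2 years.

$176,814

Depreciable base = $360,520 − $47,400 = $313,120.
Rate = $313,120 / 8,240 machine-hours = $38 per machine-hour.
Year 1: 1,526 × $38 = $57,988. Book value $302,532.
Year 2: 3,127 × $38 = $118,826. Book value $183,706.
Accumulated through year 2 = $360,520 − $183,706 = $176,814.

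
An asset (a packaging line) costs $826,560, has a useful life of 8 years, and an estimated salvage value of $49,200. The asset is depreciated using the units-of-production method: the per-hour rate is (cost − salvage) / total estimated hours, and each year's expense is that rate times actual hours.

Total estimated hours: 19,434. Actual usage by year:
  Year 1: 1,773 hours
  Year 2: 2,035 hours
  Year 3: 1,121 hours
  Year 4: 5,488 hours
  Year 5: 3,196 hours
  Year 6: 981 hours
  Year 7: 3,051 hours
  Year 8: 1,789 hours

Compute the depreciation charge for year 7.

$122,040

Depreciable base = $826,560 − $49,200 = $777,360.
Rate = $777,360 / 19,434 hours = $40 per hour.
Year 1: 1,773 × $40 = $70,920. Book value $755,640.
Year 2: 2,035 × $40 = $81,400. Book value $674,240.
Year 3: 1,121 × $40 = $44,840. Book value $629,400.
Year 4: 5,488 × $40 = $219,520. Book value $409,880.
Year 5: 3,196 × $40 = $127,840. Book value $282,040.
Year 6: 981 × $40 = $39,240. Book value $242,800.
Year 7: 3,051 × $40 = $122,040. Book value $120,760.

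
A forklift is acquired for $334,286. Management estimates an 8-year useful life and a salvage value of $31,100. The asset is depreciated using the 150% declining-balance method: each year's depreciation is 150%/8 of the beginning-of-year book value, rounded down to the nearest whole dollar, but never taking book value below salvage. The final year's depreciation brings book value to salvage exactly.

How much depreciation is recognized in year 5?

$27,316

Depreciable base = $334,286 − $31,100 = $303,186.
Year 1: ⌊$334,286 × 150%/8⌋ = $62,678. Book value $271,608.
Year 2: ⌊$271,608 × 150%/8⌋ = $50,926. Book value $220,682.
Year 3: ⌊$220,682 × 150%/8⌋ = $41,377. Book value $179,305.
Year 4: ⌊$179,305 × 150%/8⌋ = $33,619. Book value $145,686.
Year 5: ⌊$145,686 × 150%/8⌋ = $27,316. Book value $118,370.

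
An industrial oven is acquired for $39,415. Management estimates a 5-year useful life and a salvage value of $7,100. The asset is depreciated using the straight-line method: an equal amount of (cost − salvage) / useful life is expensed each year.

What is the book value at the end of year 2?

$26,489

Depreciable base = $39,415 − $7,100 = $32,315.
Annual expense = $32,315 / 5 = $6,463.
End of year 1: book value $32,952.
End of year 2: book value $26,489.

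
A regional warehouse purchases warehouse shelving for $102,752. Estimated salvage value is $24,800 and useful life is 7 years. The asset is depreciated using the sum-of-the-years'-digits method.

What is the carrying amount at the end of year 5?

$33,152

Depreciable base = $102,752 − $24,800 = $77,952.
Sum of the years' digits = 7+6+5+4+3+2+1 = 28.
Year 1: $77,952 × 7/28 = $19,488. Book value $83,264.
Year 2: $77,952 × 6/28 = $16,704. Book value $66,560.
Year 3: $77,952 × 5/28 = $13,920. Book value $52,640.
Year 4: $77,952 × 4/28 = $11,136. Book value $41,504.
Year 5: $77,952 × 3/28 = $8,352. Book value $33,152.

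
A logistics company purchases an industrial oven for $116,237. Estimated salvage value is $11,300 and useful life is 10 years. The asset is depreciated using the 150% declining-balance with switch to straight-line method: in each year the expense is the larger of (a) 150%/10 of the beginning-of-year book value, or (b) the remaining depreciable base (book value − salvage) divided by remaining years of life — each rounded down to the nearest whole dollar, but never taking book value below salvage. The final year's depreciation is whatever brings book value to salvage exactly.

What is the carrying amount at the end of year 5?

Depreciable base = $116,237 − $11,300 = $104,937.
Year 1: DB = ⌊$116,237 × 150%/10⌋ = $17,435; SL = ⌊$104,937/10⌋ = $10,493 → take DB $17,435. Book value $98,802.
Year 2: DB = ⌊$98,802 × 150%/10⌋ = $14,820; SL = ⌊$87,502/9⌋ = $9,722 → take DB $14,820. Book value $83,982.
Year 3: DB = ⌊$83,982 × 150%/10⌋ = $12,597; SL = ⌊$72,682/8⌋ = $9,085 → take DB $12,597. Book value $71,385.
Year 4: DB = ⌊$71,385 × 150%/10⌋ = $10,707; SL = ⌊$60,085/7⌋ = $8,583 → take DB $10,707. Book value $60,678.
Year 5: DB = ⌊$60,678 × 150%/10⌋ = $9,101; SL = ⌊$49,378/6⌋ = $8,229 → take DB $9,101. Book value $51,577.

$51,577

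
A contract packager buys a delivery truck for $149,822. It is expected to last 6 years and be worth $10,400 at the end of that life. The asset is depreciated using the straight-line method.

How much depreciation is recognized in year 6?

Depreciable base = $149,822 − $10,400 = $139,422.
Annual expense = $139,422 / 6 = $23,237.

$23,237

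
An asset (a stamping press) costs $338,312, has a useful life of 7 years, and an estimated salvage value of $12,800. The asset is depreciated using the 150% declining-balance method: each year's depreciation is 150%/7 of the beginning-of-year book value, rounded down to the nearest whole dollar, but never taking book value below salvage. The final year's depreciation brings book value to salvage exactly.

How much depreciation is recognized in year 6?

Depreciable base = $338,312 − $12,800 = $325,512.
Year 1: ⌊$338,312 × 150%/7⌋ = $72,495. Book value $265,817.
Year 2: ⌊$265,817 × 150%/7⌋ = $56,960. Book value $208,857.
Year 3: ⌊$208,857 × 150%/7⌋ = $44,755. Book value $164,102.
Year 4: ⌊$164,102 × 150%/7⌋ = $35,164. Book value $128,938.
Year 5: ⌊$128,938 × 150%/7⌋ = $27,629. Book value $101,309.
Year 6: ⌊$101,309 × 150%/7⌋ = $21,709. Book value $79,600.

$21,709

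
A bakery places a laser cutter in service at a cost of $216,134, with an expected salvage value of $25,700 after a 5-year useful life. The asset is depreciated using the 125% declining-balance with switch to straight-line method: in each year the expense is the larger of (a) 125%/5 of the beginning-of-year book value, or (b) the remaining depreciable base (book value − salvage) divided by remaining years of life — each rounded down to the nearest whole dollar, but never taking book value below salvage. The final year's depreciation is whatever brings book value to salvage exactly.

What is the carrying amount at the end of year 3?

Depreciable base = $216,134 − $25,700 = $190,434.
Year 1: DB = ⌊$216,134 × 125%/5⌋ = $54,033; SL = ⌊$190,434/5⌋ = $38,086 → take DB $54,033. Book value $162,101.
Year 2: DB = ⌊$162,101 × 125%/5⌋ = $40,525; SL = ⌊$136,401/4⌋ = $34,100 → take DB $40,525. Book value $121,576.
Year 3: DB = ⌊$121,576 × 125%/5⌋ = $30,394; SL = ⌊$95,876/3⌋ = $31,958 → take SL $31,958. Book value $89,618.

$89,618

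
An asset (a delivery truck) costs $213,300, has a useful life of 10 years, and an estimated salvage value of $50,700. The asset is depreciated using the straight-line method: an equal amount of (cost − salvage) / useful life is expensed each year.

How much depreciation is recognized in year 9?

Depreciable base = $213,300 − $50,700 = $162,600.
Annual expense = $162,600 / 10 = $16,260.

$16,260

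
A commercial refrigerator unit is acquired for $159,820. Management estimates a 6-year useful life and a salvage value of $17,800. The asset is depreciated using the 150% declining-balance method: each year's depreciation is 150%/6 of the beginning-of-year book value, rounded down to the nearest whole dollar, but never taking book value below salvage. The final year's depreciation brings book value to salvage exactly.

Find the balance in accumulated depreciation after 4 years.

Depreciable base = $159,820 − $17,800 = $142,020.
Year 1: ⌊$159,820 × 150%/6⌋ = $39,955. Book value $119,865.
Year 2: ⌊$119,865 × 150%/6⌋ = $29,966. Book value $89,899.
Year 3: ⌊$89,899 × 150%/6⌋ = $22,474. Book value $67,425.
Year 4: ⌊$67,425 × 150%/6⌋ = $16,856. Book value $50,569.
Accumulated through year 4 = $159,820 − $50,569 = $109,251.

$109,251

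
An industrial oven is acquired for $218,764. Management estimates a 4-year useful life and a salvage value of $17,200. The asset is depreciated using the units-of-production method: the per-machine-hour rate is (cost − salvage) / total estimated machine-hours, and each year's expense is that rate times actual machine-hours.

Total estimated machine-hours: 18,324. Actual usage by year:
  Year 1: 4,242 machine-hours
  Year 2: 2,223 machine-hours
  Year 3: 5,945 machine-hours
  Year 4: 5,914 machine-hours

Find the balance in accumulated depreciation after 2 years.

$71,115

Depreciable base = $218,764 − $17,200 = $201,564.
Rate = $201,564 / 18,324 machine-hours = $11 per machine-hour.
Year 1: 4,242 × $11 = $46,662. Book value $172,102.
Year 2: 2,223 × $11 = $24,453. Book value $147,649.
Accumulated through year 2 = $218,764 − $147,649 = $71,115.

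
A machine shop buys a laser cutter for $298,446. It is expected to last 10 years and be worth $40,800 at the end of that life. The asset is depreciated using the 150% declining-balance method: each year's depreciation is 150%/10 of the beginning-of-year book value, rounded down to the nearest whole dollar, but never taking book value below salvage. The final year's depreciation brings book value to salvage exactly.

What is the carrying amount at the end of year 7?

Depreciable base = $298,446 − $40,800 = $257,646.
Year 1: ⌊$298,446 × 150%/10⌋ = $44,766. Book value $253,680.
Year 2: ⌊$253,680 × 150%/10⌋ = $38,052. Book value $215,628.
Year 3: ⌊$215,628 × 150%/10⌋ = $32,344. Book value $183,284.
Year 4: ⌊$183,284 × 150%/10⌋ = $27,492. Book value $155,792.
Year 5: ⌊$155,792 × 150%/10⌋ = $23,368. Book value $132,424.
Year 6: ⌊$132,424 × 150%/10⌋ = $19,863. Book value $112,561.
Year 7: ⌊$112,561 × 150%/10⌋ = $16,884. Book value $95,677.

$95,677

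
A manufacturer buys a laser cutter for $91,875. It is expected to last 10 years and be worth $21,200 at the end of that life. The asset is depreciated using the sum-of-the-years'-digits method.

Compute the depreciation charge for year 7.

$5,140

Depreciable base = $91,875 − $21,200 = $70,675.
Sum of the years' digits = 10+9+8+7+6+5+4+3+2+1 = 55.
Year 1: $70,675 × 10/55 = $12,850. Book value $79,025.
Year 2: $70,675 × 9/55 = $11,565. Book value $67,460.
Year 3: $70,675 × 8/55 = $10,280. Book value $57,180.
Year 4: $70,675 × 7/55 = $8,995. Book value $48,185.
Year 5: $70,675 × 6/55 = $7,710. Book value $40,475.
Year 6: $70,675 × 5/55 = $6,425. Book value $34,050.
Year 7: $70,675 × 4/55 = $5,140. Book value $28,910.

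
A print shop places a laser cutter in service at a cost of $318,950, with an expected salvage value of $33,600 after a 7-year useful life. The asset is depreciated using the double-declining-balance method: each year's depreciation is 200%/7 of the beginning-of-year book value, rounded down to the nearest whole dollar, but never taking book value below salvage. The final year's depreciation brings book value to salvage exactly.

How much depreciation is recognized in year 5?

Depreciable base = $318,950 − $33,600 = $285,350.
Year 1: ⌊$318,950 × 200%/7⌋ = $91,128. Book value $227,822.
Year 2: ⌊$227,822 × 200%/7⌋ = $65,092. Book value $162,730.
Year 3: ⌊$162,730 × 200%/7⌋ = $46,494. Book value $116,236.
Year 4: ⌊$116,236 × 200%/7⌋ = $33,210. Book value $83,026.
Year 5: ⌊$83,026 × 200%/7⌋ = $23,721. Book value $59,305.

$23,721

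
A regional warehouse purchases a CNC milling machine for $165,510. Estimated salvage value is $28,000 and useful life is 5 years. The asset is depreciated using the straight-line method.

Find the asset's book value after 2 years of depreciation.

Depreciable base = $165,510 − $28,000 = $137,510.
Annual expense = $137,510 / 5 = $27,502.
End of year 1: book value $138,008.
End of year 2: book value $110,506.

$110,506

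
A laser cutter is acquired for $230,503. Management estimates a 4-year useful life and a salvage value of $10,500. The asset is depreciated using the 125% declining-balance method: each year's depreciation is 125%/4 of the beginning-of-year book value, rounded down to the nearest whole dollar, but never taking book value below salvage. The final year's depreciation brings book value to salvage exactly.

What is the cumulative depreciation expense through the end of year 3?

Depreciable base = $230,503 − $10,500 = $220,003.
Year 1: ⌊$230,503 × 125%/4⌋ = $72,032. Book value $158,471.
Year 2: ⌊$158,471 × 125%/4⌋ = $49,522. Book value $108,949.
Year 3: ⌊$108,949 × 125%/4⌋ = $34,046. Book value $74,903.
Accumulated through year 3 = $230,503 − $74,903 = $155,600.

$155,600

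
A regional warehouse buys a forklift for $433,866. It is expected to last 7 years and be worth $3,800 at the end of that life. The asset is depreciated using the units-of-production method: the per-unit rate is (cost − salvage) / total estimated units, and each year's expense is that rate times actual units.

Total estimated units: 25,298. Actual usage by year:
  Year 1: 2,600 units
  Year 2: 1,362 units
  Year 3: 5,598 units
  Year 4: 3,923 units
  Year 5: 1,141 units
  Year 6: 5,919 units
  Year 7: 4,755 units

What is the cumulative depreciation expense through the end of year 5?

$248,608

Depreciable base = $433,866 − $3,800 = $430,066.
Rate = $430,066 / 25,298 units = $17 per unit.
Year 1: 2,600 × $17 = $44,200. Book value $389,666.
Year 2: 1,362 × $17 = $23,154. Book value $366,512.
Year 3: 5,598 × $17 = $95,166. Book value $271,346.
Year 4: 3,923 × $17 = $66,691. Book value $204,655.
Year 5: 1,141 × $17 = $19,397. Book value $185,258.
Accumulated through year 5 = $433,866 − $185,258 = $248,608.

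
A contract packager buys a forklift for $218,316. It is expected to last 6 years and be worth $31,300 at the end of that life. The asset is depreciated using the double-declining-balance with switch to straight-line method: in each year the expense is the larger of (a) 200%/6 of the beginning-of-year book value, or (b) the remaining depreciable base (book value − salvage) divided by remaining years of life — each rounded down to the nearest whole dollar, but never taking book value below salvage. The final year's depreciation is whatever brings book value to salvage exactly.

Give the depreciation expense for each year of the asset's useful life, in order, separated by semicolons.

$72,772; $48,514; $32,343; $21,562; $11,825; $0

Depreciable base = $218,316 − $31,300 = $187,016.
Year 1: DB = ⌊$218,316 × 200%/6⌋ = $72,772; SL = ⌊$187,016/6⌋ = $31,169 → take DB $72,772. Book value $145,544.
Year 2: DB = ⌊$145,544 × 200%/6⌋ = $48,514; SL = ⌊$114,244/5⌋ = $22,848 → take DB $48,514. Book value $97,030.
Year 3: DB = ⌊$97,030 × 200%/6⌋ = $32,343; SL = ⌊$65,730/4⌋ = $16,432 → take DB $32,343. Book value $64,687.
Year 4: DB = ⌊$64,687 × 200%/6⌋ = $21,562; SL = ⌊$33,387/3⌋ = $11,129 → take DB $21,562. Book value $43,125.
Year 5: DB = ⌊$43,125 × 200%/6⌋ = $14,375; SL = ⌊$11,825/2⌋ = $5,912 → take DB $14,375, capped at $11,825. Book value $31,300.
Year 6 (final): $31,300 − $31,300 = $0. Book value $31,300.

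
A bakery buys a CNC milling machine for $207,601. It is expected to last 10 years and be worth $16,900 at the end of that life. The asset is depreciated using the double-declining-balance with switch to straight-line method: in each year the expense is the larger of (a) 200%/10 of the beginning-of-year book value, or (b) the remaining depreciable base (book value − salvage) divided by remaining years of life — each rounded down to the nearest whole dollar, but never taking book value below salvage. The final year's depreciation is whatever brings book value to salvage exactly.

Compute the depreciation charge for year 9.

Depreciable base = $207,601 − $16,900 = $190,701.
Year 1: DB = ⌊$207,601 × 200%/10⌋ = $41,520; SL = ⌊$190,701/10⌋ = $19,070 → take DB $41,520. Book value $166,081.
Year 2: DB = ⌊$166,081 × 200%/10⌋ = $33,216; SL = ⌊$149,181/9⌋ = $16,575 → take DB $33,216. Book value $132,865.
Year 3: DB = ⌊$132,865 × 200%/10⌋ = $26,573; SL = ⌊$115,965/8⌋ = $14,495 → take DB $26,573. Book value $106,292.
Year 4: DB = ⌊$106,292 × 200%/10⌋ = $21,258; SL = ⌊$89,392/7⌋ = $12,770 → take DB $21,258. Book value $85,034.
Year 5: DB = ⌊$85,034 × 200%/10⌋ = $17,006; SL = ⌊$68,134/6⌋ = $11,355 → take DB $17,006. Book value $68,028.
Year 6: DB = ⌊$68,028 × 200%/10⌋ = $13,605; SL = ⌊$51,128/5⌋ = $10,225 → take DB $13,605. Book value $54,423.
Year 7: DB = ⌊$54,423 × 200%/10⌋ = $10,884; SL = ⌊$37,523/4⌋ = $9,380 → take DB $10,884. Book value $43,539.
Year 8: DB = ⌊$43,539 × 200%/10⌋ = $8,707; SL = ⌊$26,639/3⌋ = $8,879 → take SL $8,879. Book value $34,660.
Year 9: DB = ⌊$34,660 × 200%/10⌋ = $6,932; SL = ⌊$17,760/2⌋ = $8,880 → take SL $8,880. Book value $25,780.

$8,880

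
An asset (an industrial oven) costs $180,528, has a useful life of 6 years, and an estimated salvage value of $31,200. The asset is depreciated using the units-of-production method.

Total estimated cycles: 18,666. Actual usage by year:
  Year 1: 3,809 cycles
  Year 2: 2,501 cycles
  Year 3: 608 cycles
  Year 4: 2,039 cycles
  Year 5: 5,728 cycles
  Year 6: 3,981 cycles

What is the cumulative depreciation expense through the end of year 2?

Depreciable base = $180,528 − $31,200 = $149,328.
Rate = $149,328 / 18,666 cycles = $8 per cycle.
Year 1: 3,809 × $8 = $30,472. Book value $150,056.
Year 2: 2,501 × $8 = $20,008. Book value $130,048.
Accumulated through year 2 = $180,528 − $130,048 = $50,480.

$50,480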